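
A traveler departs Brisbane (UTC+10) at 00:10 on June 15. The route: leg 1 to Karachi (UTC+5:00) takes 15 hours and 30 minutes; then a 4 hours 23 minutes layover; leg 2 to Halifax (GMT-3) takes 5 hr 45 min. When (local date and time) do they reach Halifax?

Convert departure to UTC: 00:10 − 10:00 = 14:10 UTC on Jun 14.
Add 15 hours 30 minutes leg 1 → 05:40 UTC (Jun 15).
Add 4 hours and 23 minutes layover in Karachi → 10:03 UTC.
Add 5 hours and 45 minutes leg 2 → 15:48 UTC.
Halifax is UTC−3:00, so local arrival = 15:48 − 3:00 = 12:48 on Jun 15.

12:48 on June 15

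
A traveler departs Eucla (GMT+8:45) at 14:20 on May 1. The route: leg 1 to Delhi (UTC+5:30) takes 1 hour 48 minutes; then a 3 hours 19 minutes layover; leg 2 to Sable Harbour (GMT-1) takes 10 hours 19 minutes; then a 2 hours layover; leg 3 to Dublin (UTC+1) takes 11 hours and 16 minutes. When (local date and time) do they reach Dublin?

Convert departure to UTC: 14:20 − 8:45 = 05:35 UTC on May 1.
Add 1 hour and 48 minutes leg 1 → 07:23 UTC.
Add 3 hours 19 minutes layover in Delhi → 10:42 UTC.
Add 10 hours 19 minutes leg 2 → 21:01 UTC.
Add 2 hours layover in Sable Harbour → 23:01 UTC.
Add 11 hours and 16 minutes leg 3 → 10:17 UTC (May 2).
Dublin is UTC+1:00, so local arrival = 10:17 + 1:00 = 11:17 on May 2.

11:17 on May 2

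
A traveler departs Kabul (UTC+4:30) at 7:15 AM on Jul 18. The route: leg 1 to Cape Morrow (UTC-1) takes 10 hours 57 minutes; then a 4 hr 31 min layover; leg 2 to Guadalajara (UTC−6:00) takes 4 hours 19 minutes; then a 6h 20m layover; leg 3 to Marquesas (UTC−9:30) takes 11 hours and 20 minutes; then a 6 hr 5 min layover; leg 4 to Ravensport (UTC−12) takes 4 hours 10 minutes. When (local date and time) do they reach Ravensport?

2:27 PM on July 19

Convert departure to UTC: 7:15 AM − 4:30 = 2:45 AM UTC on Jul 18.
Add 10 hours 57 minutes leg 1 → 1:42 PM UTC.
Add 4 hours and 31 minutes layover in Cape Morrow → 6:13 PM UTC.
Add 4 hours and 19 minutes leg 2 → 10:32 PM UTC.
Add 6 hours and 20 minutes layover in Guadalajara → 4:52 AM UTC (Jul 19).
Add 11 hours and 20 minutes leg 3 → 4:12 PM UTC.
Add 6 hours 5 minutes layover in Marquesas → 10:17 PM UTC.
Add 4 hours and 10 minutes leg 4 → 2:27 AM UTC (Jul 20).
Ravensport is UTC−12:00, so local arrival = 2:27 AM − 12:00 = 2:27 PM on Jul 19.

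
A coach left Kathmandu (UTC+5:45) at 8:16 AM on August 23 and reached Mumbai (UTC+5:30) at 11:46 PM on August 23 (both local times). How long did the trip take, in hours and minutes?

Departure in UTC: 8:16 AM − 5:45 = 2:31 AM on Aug 23.
Arrival in UTC: 11:46 PM − 5:30 = 6:16 PM on Aug 23.
Elapsed = 6:16 PM − 2:31 AM = 15 hours 45 minutes.

15 hours 45 minutes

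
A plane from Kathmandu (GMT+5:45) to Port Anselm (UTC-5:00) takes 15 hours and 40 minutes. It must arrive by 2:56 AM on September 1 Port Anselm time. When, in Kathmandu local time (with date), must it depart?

10:01 PM on August 31

Target arrival in UTC: 2:56 AM + 5:00 = 7:56 AM on Sep 1.
Subtract 15 hours and 40 minutes → departure 4:16 PM UTC on Aug 31.
Kathmandu is UTC+5:45: 4:16 PM + 5:45 = 10:01 PM on Aug 31.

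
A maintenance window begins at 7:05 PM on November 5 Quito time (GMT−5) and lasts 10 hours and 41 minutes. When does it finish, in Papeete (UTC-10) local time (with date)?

Convert start to UTC: 7:05 PM + 5:00 = 12:05 AM UTC on Nov 6.
Add 10 hours and 41 minutes duration → 10:46 AM UTC.
Papeete is UTC−10:00, so local end time = 10:46 AM − 10:00 = 12:46 AM on Nov 6.

12:46 AM on November 6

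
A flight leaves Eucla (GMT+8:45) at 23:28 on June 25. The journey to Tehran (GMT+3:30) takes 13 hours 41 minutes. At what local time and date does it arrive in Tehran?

Convert departure to UTC: 23:28 − 8:45 = 14:43 UTC on Jun 25.
Add 13 hours 41 minutes travel time → 04:24 UTC (Jun 26).
Tehran is UTC+3:30, so local arrival = 04:24 + 3:30 = 07:54 on Jun 26.

07:54 on Jun 26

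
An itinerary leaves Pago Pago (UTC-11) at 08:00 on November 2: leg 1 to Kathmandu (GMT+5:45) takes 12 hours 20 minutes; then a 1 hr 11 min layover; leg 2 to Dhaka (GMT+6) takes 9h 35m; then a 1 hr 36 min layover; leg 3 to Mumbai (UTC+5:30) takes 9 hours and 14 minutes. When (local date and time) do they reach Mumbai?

10:26 on November 4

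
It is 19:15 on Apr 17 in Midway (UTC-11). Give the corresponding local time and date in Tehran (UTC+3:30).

09:45 on April 18

In UTC: 19:15 + 11:00 = 06:15 on Apr 18.
Tehran is UTC+3:30: 06:15 + 3:30 = 09:45 on Apr 18.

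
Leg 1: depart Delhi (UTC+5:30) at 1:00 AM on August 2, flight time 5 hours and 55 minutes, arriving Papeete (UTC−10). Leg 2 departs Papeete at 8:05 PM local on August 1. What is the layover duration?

4 hours 40 minutes

Convert departure to UTC: 1:00 AM − 5:30 = 7:30 PM UTC on Aug 1.
Add 5 hours and 55 minutes flight time → 1:25 AM UTC (Aug 2).
Papeete is UTC−10:00, so local arrival = 1:25 AM − 10:00 = 3:25 PM on Aug 1.
Layover = 8:05 PM − 3:25 PM = 4 hours 40 minutes.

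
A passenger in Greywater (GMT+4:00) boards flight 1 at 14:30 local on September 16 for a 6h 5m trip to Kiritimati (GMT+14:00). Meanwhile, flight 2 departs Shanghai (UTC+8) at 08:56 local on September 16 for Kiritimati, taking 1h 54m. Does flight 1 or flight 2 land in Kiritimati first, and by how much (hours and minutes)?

the second, by 13 hours 45 minutes

Flight 1 in UTC: 14:30 − 4:00 = 10:30 on Sep 16.
+6 hours 5 minutes → arrive 16:35 UTC on Sep 16.
Flight 2 in UTC: 08:56 − 8:00 = 00:56 on Sep 16.
+1 hour 54 minutes → arrive 02:50 UTC on Sep 16.
Flight 2 lands earlier by 13 hours 45 minutes.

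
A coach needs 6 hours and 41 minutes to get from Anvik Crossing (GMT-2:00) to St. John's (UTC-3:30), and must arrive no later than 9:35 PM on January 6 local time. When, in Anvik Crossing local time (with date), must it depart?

Target arrival in UTC: 9:35 PM + 3:30 = 1:05 AM on Jan 7.
Subtract 6 hours 41 minutes → departure 6:24 PM UTC on Jan 6.
Anvik Crossing is UTC−2:00: 6:24 PM − 2:00 = 4:24 PM on Jan 6.

4:24 PM on January 6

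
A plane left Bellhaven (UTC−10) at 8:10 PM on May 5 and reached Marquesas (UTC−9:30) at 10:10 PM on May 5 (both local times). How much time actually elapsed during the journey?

1 hour 30 minutes

Departure in UTC: 8:10 PM + 10:00 = 6:10 AM on May 6.
Arrival in UTC: 10:10 PM + 9:30 = 7:40 AM on May 6.
Elapsed = 7:40 AM − 6:10 AM = 1 hour 30 minutes.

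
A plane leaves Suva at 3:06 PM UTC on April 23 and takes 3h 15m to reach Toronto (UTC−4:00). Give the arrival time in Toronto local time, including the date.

Departure is given in UTC: 3:06 PM on Apr 23.
Add 3 hours 15 minutes → 6:21 PM UTC.
Toronto is UTC−4:00: 6:21 PM − 4:00 = 2:21 PM on Apr 23.

2:21 PM on Apr 23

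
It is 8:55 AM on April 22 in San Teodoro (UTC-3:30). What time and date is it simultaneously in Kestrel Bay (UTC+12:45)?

1:10 AM on April 23

In UTC: 8:55 AM + 3:30 = 12:25 PM on Apr 22.
Kestrel Bay is UTC+12:45: 12:25 PM + 12:45 = 1:10 AM on Apr 23.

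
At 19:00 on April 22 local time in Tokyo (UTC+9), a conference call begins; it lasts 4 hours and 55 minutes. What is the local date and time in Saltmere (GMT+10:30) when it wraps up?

Saltmere is 1:30 ahead of Tokyo.
After 4 hours 55 minutes it is 23:55 in Tokyo.
Shift by the zone difference: 23:55 + 1:30 = 01:25 on Apr 23 in Saltmere.

01:25 on April 23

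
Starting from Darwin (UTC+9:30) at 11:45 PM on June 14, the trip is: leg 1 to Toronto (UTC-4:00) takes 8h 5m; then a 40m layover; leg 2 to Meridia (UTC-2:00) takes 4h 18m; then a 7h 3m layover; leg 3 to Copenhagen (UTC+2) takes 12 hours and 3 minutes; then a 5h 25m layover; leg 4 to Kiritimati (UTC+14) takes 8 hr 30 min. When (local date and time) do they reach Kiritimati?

2:19 AM on Jun 17

Convert departure to UTC: 11:45 PM − 9:30 = 2:15 PM UTC on Jun 14.
Add 8 hours 5 minutes leg 1 → 10:20 PM UTC.
Add 40 minutes layover in Toronto → 11:00 PM UTC.
Add 4 hours 18 minutes leg 2 → 3:18 AM UTC (Jun 15).
Add 7 hours 3 minutes layover in Meridia → 10:21 AM UTC.
Add 12 hours and 3 minutes leg 3 → 10:24 PM UTC.
Add 5 hours and 25 minutes layover in Copenhagen → 3:49 AM UTC (Jun 16).
Add 8 hours 30 minutes leg 4 → 12:19 PM UTC.
Kiritimati is UTC+14:00, so local arrival = 12:19 PM + 14:00 = 2:19 AM on Jun 17.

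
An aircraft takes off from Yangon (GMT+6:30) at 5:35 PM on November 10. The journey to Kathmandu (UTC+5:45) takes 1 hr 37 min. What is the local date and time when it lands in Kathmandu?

Convert departure to UTC: 5:35 PM − 6:30 = 11:05 AM UTC on Nov 10.
Add 1 hour 37 minutes travel time → 12:42 PM UTC.
Kathmandu is UTC+5:45, so local arrival = 12:42 PM + 5:45 = 6:27 PM on Nov 10.

6:27 PM on November 10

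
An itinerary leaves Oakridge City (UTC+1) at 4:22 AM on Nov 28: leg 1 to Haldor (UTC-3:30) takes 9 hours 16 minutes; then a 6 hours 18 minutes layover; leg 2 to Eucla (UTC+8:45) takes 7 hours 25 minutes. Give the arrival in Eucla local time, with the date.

Convert departure to UTC: 4:22 AM − 1:00 = 3:22 AM UTC on Nov 28.
Add 9 hours 16 minutes leg 1 → 12:38 PM UTC.
Add 6 hours and 18 minutes layover in Haldor → 6:56 PM UTC.
Add 7 hours and 25 minutes leg 2 → 2:21 AM UTC (Nov 29).
Eucla is UTC+8:45, so local arrival = 2:21 AM + 8:45 = 11:06 AM on Nov 29.

11:06 AM on November 29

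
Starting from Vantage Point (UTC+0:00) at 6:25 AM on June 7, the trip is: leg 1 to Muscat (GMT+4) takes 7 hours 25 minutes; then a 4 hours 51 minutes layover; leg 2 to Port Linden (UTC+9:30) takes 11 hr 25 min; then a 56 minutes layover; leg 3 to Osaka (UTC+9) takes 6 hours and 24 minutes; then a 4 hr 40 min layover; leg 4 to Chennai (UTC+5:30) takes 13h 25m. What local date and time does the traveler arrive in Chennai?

1:01 PM on June 9

Vantage Point is at UTC+0, so departure is already 6:25 AM UTC on Jun 7.
Add 7 hours 25 minutes leg 1 → 1:50 PM UTC.
Add 4 hours 51 minutes layover in Muscat → 6:41 PM UTC.
Add 11 hours and 25 minutes leg 2 → 6:06 AM UTC (Jun 8).
Add 56 minutes layover in Port Linden → 7:02 AM UTC.
Add 6 hours 24 minutes leg 3 → 1:26 PM UTC.
Add 4 hours 40 minutes layover in Osaka → 6:06 PM UTC.
Add 13 hours 25 minutes leg 4 → 7:31 AM UTC (Jun 9).
Chennai is UTC+5:30, so local arrival = 7:31 AM + 5:30 = 1:01 PM on Jun 9.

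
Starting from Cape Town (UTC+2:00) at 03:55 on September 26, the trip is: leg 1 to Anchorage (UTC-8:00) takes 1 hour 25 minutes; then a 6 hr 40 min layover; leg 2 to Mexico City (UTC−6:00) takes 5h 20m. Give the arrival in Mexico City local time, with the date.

09:20 on Sep 26

Convert departure to UTC: 03:55 − 2:00 = 01:55 UTC on Sep 26.
Add 1 hour and 25 minutes leg 1 → 03:20 UTC.
Add 6 hours and 40 minutes layover in Anchorage → 10:00 UTC.
Add 5 hours 20 minutes leg 2 → 15:20 UTC.
Mexico City is UTC−6:00, so local arrival = 15:20 − 6:00 = 09:20 on Sep 26.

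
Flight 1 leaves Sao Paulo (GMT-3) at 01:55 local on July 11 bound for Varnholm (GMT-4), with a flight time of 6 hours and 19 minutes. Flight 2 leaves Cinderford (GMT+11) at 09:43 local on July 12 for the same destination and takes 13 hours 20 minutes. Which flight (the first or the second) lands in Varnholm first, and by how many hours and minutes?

the first, by 24 hours 49 minutes

Flight 1 in UTC: 01:55 + 3:00 = 04:55 on Jul 11.
+6 hours 19 minutes → arrive 11:14 UTC on Jul 11.
Flight 2 in UTC: 09:43 − 11:00 = 22:43 on Jul 11.
+13 hours and 20 minutes → arrive 12:03 UTC on Jul 12.
Flight 1 lands earlier by 24 hours 49 minutes.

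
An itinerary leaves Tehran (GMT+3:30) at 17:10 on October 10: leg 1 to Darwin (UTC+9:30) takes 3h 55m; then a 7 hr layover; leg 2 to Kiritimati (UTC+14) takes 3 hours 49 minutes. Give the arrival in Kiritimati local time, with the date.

18:24 on October 11

Convert departure to UTC: 17:10 − 3:30 = 13:40 UTC on Oct 10.
Add 3 hours 55 minutes leg 1 → 17:35 UTC.
Add 7 hours layover in Darwin → 00:35 UTC (Oct 11).
Add 3 hours and 49 minutes leg 2 → 04:24 UTC.
Kiritimati is UTC+14:00, so local arrival = 04:24 + 14:00 = 18:24 on Oct 11.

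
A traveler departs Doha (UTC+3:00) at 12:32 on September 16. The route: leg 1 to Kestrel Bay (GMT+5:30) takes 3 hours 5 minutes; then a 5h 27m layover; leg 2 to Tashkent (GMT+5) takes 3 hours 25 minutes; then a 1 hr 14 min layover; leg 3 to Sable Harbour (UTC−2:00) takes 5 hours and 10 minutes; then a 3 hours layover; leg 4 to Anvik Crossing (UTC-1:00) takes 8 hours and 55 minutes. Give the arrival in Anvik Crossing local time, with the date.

Convert departure to UTC: 12:32 − 3:00 = 09:32 UTC on Sep 16.
Add 3 hours 5 minutes leg 1 → 12:37 UTC.
Add 5 hours 27 minutes layover in Kestrel Bay → 18:04 UTC.
Add 3 hours and 25 minutes leg 2 → 21:29 UTC.
Add 1 hour and 14 minutes layover in Tashkent → 22:43 UTC.
Add 5 hours 10 minutes leg 3 → 03:53 UTC (Sep 17).
Add 3 hours layover in Sable Harbour → 06:53 UTC.
Add 8 hours and 55 minutes leg 4 → 15:48 UTC.
Anvik Crossing is UTC−1:00, so local arrival = 15:48 − 1:00 = 14:48 on Sep 17.

14:48 on September 17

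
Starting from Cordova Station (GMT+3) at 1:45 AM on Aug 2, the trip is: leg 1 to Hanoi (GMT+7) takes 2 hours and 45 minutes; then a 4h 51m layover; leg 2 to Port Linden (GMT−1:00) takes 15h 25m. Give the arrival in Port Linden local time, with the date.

Convert departure to UTC: 1:45 AM − 3:00 = 10:45 PM UTC on Aug 1.
Add 2 hours and 45 minutes leg 1 → 1:30 AM UTC (Aug 2).
Add 4 hours and 51 minutes layover in Hanoi → 6:21 AM UTC.
Add 15 hours and 25 minutes leg 2 → 9:46 PM UTC.
Port Linden is UTC−1:00, so local arrival = 9:46 PM − 1:00 = 8:46 PM on Aug 2.

8:46 PM on August 2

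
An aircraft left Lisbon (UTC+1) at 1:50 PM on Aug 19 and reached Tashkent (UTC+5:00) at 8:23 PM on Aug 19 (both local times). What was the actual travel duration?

Tashkent is 4:00 ahead of Lisbon.
Clock-face elapsed time (ignoring zones) is 6 hours 33 minutes.
Actual elapsed = 6 hours 33 minutes − 4:00 = 2 hours 33 minutes.

2 hours 33 minutes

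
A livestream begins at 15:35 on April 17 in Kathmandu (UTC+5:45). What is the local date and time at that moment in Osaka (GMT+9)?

Osaka is 3:15 ahead of Kathmandu.
Shift by the zone difference: 15:35 + 3:15 = 18:50 on Apr 17 in Osaka.

18:50 on April 17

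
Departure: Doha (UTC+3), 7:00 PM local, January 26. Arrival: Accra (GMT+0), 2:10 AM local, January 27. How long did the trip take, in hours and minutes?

Departure in UTC: 7:00 PM − 3:00 = 4:00 PM on Jan 26.
Arrival is already UTC: 2:10 AM on Jan 27.
Elapsed = 2:10 AM − 4:00 PM (+1 day) = 10 hours 10 minutes.

10 hours 10 minutes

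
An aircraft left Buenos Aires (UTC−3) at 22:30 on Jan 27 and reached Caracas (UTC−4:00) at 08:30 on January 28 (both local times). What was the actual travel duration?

Departure in UTC: 22:30 + 3:00 = 01:30 on Jan 28.
Arrival in UTC: 08:30 + 4:00 = 12:30 on Jan 28.
Elapsed = 12:30 − 01:30 = 11 hours.

11 hours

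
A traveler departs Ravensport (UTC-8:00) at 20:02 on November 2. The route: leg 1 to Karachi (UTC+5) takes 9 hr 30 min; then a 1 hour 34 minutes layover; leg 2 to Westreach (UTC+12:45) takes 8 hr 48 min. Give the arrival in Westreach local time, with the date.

Convert departure to UTC: 20:02 + 8:00 = 04:02 UTC on Nov 3.
Add 9 hours and 30 minutes leg 1 → 13:32 UTC.
Add 1 hour 34 minutes layover in Karachi → 15:06 UTC.
Add 8 hours and 48 minutes leg 2 → 23:54 UTC.
Westreach is UTC+12:45, so local arrival = 23:54 + 12:45 = 12:39 on Nov 4.

12:39 on Nov 4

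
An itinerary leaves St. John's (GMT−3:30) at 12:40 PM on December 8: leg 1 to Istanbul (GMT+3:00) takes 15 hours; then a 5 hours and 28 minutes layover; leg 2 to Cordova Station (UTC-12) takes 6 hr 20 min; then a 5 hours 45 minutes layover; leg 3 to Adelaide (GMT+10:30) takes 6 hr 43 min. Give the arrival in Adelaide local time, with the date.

5:56 PM on December 10

Convert departure to UTC: 12:40 PM + 3:30 = 4:10 PM UTC on Dec 8.
Add 15 hours leg 1 → 7:10 AM UTC (Dec 9).
Add 5 hours 28 minutes layover in Istanbul → 12:38 PM UTC.
Add 6 hours 20 minutes leg 2 → 6:58 PM UTC.
Add 5 hours and 45 minutes layover in Cordova Station → 12:43 AM UTC (Dec 10).
Add 6 hours 43 minutes leg 3 → 7:26 AM UTC.
Adelaide is UTC+10:30, so local arrival = 7:26 AM + 10:30 = 5:56 PM on Dec 10.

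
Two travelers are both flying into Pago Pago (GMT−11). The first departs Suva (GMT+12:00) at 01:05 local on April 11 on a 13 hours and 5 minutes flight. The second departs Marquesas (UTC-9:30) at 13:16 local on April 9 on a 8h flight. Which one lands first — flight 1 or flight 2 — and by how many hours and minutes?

Flight 1 in UTC: 01:05 − 12:00 = 13:05 on Apr 10.
+13 hours and 5 minutes → arrive 02:10 UTC on Apr 11.
Flight 2 in UTC: 13:16 + 9:30 = 22:46 on Apr 9.
+8 hours → arrive 06:46 UTC on Apr 10.
Flight 2 lands earlier by 19 hours 24 minutes.

the second, by 19 hours 24 minutes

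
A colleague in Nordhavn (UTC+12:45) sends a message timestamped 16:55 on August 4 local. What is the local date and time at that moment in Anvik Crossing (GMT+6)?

10:10 on Aug 4

Anvik Crossing is 6:45 behind Nordhavn.
Shift by the zone difference: 16:55 − 6:45 = 10:10 on Aug 4 in Anvik Crossing.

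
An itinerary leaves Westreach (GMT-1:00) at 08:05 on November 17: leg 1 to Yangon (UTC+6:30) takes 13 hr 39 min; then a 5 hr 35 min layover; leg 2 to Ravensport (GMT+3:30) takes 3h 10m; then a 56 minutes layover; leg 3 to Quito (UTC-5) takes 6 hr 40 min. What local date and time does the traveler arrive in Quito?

Convert departure to UTC: 08:05 + 1:00 = 09:05 UTC on Nov 17.
Add 13 hours 39 minutes leg 1 → 22:44 UTC.
Add 5 hours and 35 minutes layover in Yangon → 04:19 UTC (Nov 18).
Add 3 hours and 10 minutes leg 2 → 07:29 UTC.
Add 56 minutes layover in Ravensport → 08:25 UTC.
Add 6 hours and 40 minutes leg 3 → 15:05 UTC.
Quito is UTC−5:00, so local arrival = 15:05 − 5:00 = 10:05 on Nov 18.

10:05 on November 18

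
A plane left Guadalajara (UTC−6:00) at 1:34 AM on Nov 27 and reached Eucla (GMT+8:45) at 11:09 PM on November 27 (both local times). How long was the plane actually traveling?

6 hours 50 minutes

Eucla is 14:45 ahead of Guadalajara.
Clock-face elapsed time (ignoring zones) is 21 hours 35 minutes.
Actual elapsed = 21 hours 35 minutes − 14:45 = 6 hours 50 minutes.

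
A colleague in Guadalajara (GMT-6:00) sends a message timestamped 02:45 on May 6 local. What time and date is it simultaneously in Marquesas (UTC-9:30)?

23:15 on May 5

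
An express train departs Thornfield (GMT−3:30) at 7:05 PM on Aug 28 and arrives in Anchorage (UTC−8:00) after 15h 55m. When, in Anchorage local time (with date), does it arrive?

Convert departure to UTC: 7:05 PM + 3:30 = 10:35 PM UTC on Aug 28.
Add 15 hours and 55 minutes travel time → 2:30 PM UTC (Aug 29).
Anchorage is UTC−8:00, so local arrival = 2:30 PM − 8:00 = 6:30 AM on Aug 29.

6:30 AM on August 29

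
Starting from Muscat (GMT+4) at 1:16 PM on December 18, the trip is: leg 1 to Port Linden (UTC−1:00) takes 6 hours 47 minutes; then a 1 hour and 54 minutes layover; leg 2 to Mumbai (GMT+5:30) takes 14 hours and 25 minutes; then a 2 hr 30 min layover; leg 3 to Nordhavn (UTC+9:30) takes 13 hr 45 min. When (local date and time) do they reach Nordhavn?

Convert departure to UTC: 1:16 PM − 4:00 = 9:16 AM UTC on Dec 18.
Add 6 hours and 47 minutes leg 1 → 4:03 PM UTC.
Add 1 hour and 54 minutes layover in Port Linden → 5:57 PM UTC.
Add 14 hours 25 minutes leg 2 → 8:22 AM UTC (Dec 19).
Add 2 hours and 30 minutes layover in Mumbai → 10:52 AM UTC.
Add 13 hours 45 minutes leg 3 → 12:37 AM UTC (Dec 20).
Nordhavn is UTC+9:30, so local arrival = 12:37 AM + 9:30 = 10:07 AM on Dec 20.

10:07 AM on December 20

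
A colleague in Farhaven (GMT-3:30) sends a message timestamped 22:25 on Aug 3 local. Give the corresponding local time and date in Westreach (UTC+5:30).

In UTC: 22:25 + 3:30 = 01:55 on Aug 4.
Westreach is UTC+5:30: 01:55 + 5:30 = 07:25 on Aug 4.

07:25 on Aug 4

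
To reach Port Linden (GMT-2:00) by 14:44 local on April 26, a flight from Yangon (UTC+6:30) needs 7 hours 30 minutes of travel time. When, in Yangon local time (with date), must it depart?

Target arrival in UTC: 14:44 + 2:00 = 16:44 on Apr 26.
Subtract 7 hours 30 minutes → departure 09:14 UTC on Apr 26.
Yangon is UTC+6:30: 09:14 + 6:30 = 15:44 on Apr 26.

15:44 on Apr 26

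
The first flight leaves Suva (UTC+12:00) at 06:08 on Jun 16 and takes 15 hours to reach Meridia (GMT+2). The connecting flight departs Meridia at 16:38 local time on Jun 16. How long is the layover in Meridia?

Convert departure to UTC: 06:08 − 12:00 = 18:08 UTC on Jun 15.
Add 15 hours flight time → 09:08 UTC (Jun 16).
Meridia is UTC+2:00, so local arrival = 09:08 + 2:00 = 11:08 on Jun 16.
Layover = 16:38 − 11:08 = 5 hours 30 minutes.

5 hours 30 minutes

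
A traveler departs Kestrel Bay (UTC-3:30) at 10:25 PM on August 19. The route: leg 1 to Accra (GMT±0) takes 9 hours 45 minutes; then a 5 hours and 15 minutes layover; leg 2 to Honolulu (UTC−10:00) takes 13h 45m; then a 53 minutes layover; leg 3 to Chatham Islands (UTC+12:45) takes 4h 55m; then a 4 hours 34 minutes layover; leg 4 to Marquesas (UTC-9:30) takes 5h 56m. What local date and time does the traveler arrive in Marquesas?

Convert departure to UTC: 10:25 PM + 3:30 = 1:55 AM UTC on Aug 20.
Add 9 hours and 45 minutes leg 1 → 11:40 AM UTC.
Add 5 hours and 15 minutes layover in Accra → 4:55 PM UTC.
Add 13 hours and 45 minutes leg 2 → 6:40 AM UTC (Aug 21).
Add 53 minutes layover in Honolulu → 7:33 AM UTC.
Add 4 hours and 55 minutes leg 3 → 12:28 PM UTC.
Add 4 hours and 34 minutes layover in Chatham Islands → 5:02 PM UTC.
Add 5 hours 56 minutes leg 4 → 10:58 PM UTC.
Marquesas is UTC−9:30, so local arrival = 10:58 PM − 9:30 = 1:28 PM on Aug 21.

1:28 PM on August 21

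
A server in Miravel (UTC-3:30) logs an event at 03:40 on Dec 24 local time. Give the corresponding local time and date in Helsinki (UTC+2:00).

09:10 on Dec 24

In UTC: 03:40 + 3:30 = 07:10 on Dec 24.
Helsinki is UTC+2:00: 07:10 + 2:00 = 09:10 on Dec 24.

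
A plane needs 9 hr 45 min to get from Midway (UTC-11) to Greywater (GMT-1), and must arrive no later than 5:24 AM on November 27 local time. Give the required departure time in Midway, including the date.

Target arrival in UTC: 5:24 AM + 1:00 = 6:24 AM on Nov 27.
Subtract 9 hours 45 minutes → departure 8:39 PM UTC on Nov 26.
Midway is UTC−11:00: 8:39 PM − 11:00 = 9:39 AM on Nov 26.

9:39 AM on Nov 26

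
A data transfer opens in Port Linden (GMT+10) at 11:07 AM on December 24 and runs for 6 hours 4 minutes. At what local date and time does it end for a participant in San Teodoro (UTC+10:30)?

Convert start to UTC: 11:07 AM − 10:00 = 1:07 AM UTC on Dec 24.
Add 6 hours 4 minutes duration → 7:11 AM UTC.
San Teodoro is UTC+10:30, so local end time = 7:11 AM + 10:30 = 5:41 PM on Dec 24.

5:41 PM on December 24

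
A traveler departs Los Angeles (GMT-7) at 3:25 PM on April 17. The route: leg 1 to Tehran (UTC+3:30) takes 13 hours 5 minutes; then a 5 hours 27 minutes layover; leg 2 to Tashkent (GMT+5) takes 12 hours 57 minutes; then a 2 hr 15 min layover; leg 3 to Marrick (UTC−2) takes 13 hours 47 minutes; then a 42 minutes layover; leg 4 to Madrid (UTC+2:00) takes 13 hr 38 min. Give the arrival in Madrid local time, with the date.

2:16 PM on April 20

Convert departure to UTC: 3:25 PM + 7:00 = 10:25 PM UTC on Apr 17.
Add 13 hours 5 minutes leg 1 → 11:30 AM UTC (Apr 18).
Add 5 hours 27 minutes layover in Tehran → 4:57 PM UTC.
Add 12 hours 57 minutes leg 2 → 5:54 AM UTC (Apr 19).
Add 2 hours 15 minutes layover in Tashkent → 8:09 AM UTC.
Add 13 hours 47 minutes leg 3 → 9:56 PM UTC.
Add 42 minutes layover in Marrick → 10:38 PM UTC.
Add 13 hours 38 minutes leg 4 → 12:16 PM UTC (Apr 20).
Madrid is UTC+2:00, so local arrival = 12:16 PM + 2:00 = 2:16 PM on Apr 20.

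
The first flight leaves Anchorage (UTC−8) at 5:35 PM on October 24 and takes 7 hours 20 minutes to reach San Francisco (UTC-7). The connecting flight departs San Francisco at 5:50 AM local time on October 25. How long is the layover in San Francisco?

Convert departure to UTC: 5:35 PM + 8:00 = 1:35 AM UTC on Oct 25.
Add 7 hours and 20 minutes flight time → 8:55 AM UTC.
San Francisco is UTC−7:00, so local arrival = 8:55 AM − 7:00 = 1:55 AM on Oct 25.
Layover = 5:50 AM − 1:55 AM = 3 hours 55 minutes.

3 hours 55 minutes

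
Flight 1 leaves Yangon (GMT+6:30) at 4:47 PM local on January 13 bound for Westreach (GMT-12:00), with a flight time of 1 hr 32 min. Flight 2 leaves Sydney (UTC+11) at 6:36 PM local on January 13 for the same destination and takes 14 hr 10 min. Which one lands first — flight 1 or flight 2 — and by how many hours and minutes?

the first, by 9 hours 57 minutes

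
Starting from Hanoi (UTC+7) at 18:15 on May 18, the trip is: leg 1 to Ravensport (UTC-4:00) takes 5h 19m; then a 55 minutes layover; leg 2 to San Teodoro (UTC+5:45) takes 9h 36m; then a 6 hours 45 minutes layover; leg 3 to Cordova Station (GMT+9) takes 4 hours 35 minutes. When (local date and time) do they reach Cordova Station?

23:25 on May 19

Convert departure to UTC: 18:15 − 7:00 = 11:15 UTC on May 18.
Add 5 hours 19 minutes leg 1 → 16:34 UTC.
Add 55 minutes layover in Ravensport → 17:29 UTC.
Add 9 hours 36 minutes leg 2 → 03:05 UTC (May 19).
Add 6 hours 45 minutes layover in San Teodoro → 09:50 UTC.
Add 4 hours and 35 minutes leg 3 → 14:25 UTC.
Cordova Station is UTC+9:00, so local arrival = 14:25 + 9:00 = 23:25 on May 19.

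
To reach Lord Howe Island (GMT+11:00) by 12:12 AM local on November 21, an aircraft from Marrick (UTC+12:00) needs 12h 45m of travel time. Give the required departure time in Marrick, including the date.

12:27 PM on November 20

Target arrival in UTC: 12:12 AM − 11:00 = 1:12 PM on Nov 20.
Subtract 12 hours and 45 minutes → departure 12:27 AM UTC on Nov 20.
Marrick is UTC+12:00: 12:27 AM + 12:00 = 12:27 PM on Nov 20.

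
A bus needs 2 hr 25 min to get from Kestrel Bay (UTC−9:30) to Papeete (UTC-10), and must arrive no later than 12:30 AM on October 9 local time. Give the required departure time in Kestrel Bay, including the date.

10:35 PM on October 8

Target arrival in UTC: 12:30 AM + 10:00 = 10:30 AM on Oct 9.
Subtract 2 hours and 25 minutes → departure 8:05 AM UTC on Oct 9.
Kestrel Bay is UTC−9:30: 8:05 AM − 9:30 = 10:35 PM on Oct 8.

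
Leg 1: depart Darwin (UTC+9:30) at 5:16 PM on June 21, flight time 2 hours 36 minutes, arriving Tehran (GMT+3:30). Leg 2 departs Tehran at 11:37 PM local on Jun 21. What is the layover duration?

9 hours 45 minutes

Convert departure to UTC: 5:16 PM − 9:30 = 7:46 AM UTC on Jun 21.
Add 2 hours and 36 minutes flight time → 10:22 AM UTC.
Tehran is UTC+3:30, so local arrival = 10:22 AM + 3:30 = 1:52 PM on Jun 21.
Layover = 11:37 PM − 1:52 PM = 9 hours 45 minutes.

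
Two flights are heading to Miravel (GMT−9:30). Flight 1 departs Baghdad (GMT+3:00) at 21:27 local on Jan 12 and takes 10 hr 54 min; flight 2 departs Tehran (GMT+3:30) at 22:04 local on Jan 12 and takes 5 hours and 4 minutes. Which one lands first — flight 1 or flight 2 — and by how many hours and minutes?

the second, by 5 hours 43 minutes

Flight 1 in UTC: 21:27 − 3:00 = 18:27 on Jan 12.
+10 hours 54 minutes → arrive 05:21 UTC on Jan 13.
Flight 2 in UTC: 22:04 − 3:30 = 18:34 on Jan 12.
+5 hours and 4 minutes → arrive 23:38 UTC on Jan 12.
Flight 2 lands earlier by 5 hours 43 minutes.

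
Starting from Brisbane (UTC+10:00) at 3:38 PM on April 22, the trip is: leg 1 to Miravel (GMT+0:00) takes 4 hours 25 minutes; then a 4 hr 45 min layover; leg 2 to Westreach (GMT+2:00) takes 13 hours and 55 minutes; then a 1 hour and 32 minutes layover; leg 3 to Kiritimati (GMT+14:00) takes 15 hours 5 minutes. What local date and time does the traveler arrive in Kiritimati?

11:20 AM on Apr 24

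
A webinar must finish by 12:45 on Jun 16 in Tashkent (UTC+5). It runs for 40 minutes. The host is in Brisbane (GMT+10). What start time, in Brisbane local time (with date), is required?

Target end time in UTC: 12:45 − 5:00 = 07:45 on Jun 16.
Subtract 40 minutes → start 07:05 UTC on Jun 16.
Brisbane is UTC+10:00: 07:05 + 10:00 = 17:05 on Jun 16.

17:05 on June 16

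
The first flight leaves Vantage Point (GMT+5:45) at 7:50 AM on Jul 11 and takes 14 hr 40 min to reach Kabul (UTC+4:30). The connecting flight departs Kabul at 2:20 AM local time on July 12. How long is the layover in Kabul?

5 hours 5 minutes

Convert departure to UTC: 7:50 AM − 5:45 = 2:05 AM UTC on Jul 11.
Add 14 hours and 40 minutes flight time → 4:45 PM UTC.
Kabul is UTC+4:30, so local arrival = 4:45 PM + 4:30 = 9:15 PM on Jul 11.
Layover = 2:20 AM − 9:15 PM (+1 day) = 5 hours 5 minutes.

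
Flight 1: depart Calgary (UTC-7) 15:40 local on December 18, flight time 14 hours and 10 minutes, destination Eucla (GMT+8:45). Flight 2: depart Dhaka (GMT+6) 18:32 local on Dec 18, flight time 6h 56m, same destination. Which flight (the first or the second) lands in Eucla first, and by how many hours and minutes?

Flight 1 in UTC: 15:40 + 7:00 = 22:40 on Dec 18.
+14 hours and 10 minutes → arrive 12:50 UTC on Dec 19.
Flight 2 in UTC: 18:32 − 6:00 = 12:32 on Dec 18.
+6 hours and 56 minutes → arrive 19:28 UTC on Dec 18.
Flight 2 lands earlier by 17 hours 22 minutes.

the second, by 17 hours 22 minutes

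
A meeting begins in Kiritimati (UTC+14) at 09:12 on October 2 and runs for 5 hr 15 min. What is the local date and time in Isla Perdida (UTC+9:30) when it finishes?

Convert start to UTC: 09:12 − 14:00 = 19:12 UTC on Oct 1.
Add 5 hours and 15 minutes duration → 00:27 UTC (Oct 2).
Isla Perdida is UTC+9:30, so local end time = 00:27 + 9:30 = 09:57 on Oct 2.

09:57 on Oct 2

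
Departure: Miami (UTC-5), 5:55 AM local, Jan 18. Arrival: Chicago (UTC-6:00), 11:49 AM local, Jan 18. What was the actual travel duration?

6 hours 54 minutes

Chicago is 1:00 behind Miami.
Clock-face elapsed time (ignoring zones) is 5 hours 54 minutes.
Actual elapsed = 5 hours 54 minutes + 1:00 = 6 hours 54 minutes.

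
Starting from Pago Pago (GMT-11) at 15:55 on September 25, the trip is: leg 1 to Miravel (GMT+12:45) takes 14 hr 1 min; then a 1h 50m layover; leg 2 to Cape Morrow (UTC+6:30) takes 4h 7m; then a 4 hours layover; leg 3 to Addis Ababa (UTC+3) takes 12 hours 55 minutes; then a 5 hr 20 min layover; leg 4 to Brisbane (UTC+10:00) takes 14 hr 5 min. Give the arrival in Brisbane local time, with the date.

21:13 on September 28

Convert departure to UTC: 15:55 + 11:00 = 02:55 UTC on Sep 26.
Add 14 hours 1 minute leg 1 → 16:56 UTC.
Add 1 hour 50 minutes layover in Miravel → 18:46 UTC.
Add 4 hours 7 minutes leg 2 → 22:53 UTC.
Add 4 hours layover in Cape Morrow → 02:53 UTC (Sep 27).
Add 12 hours and 55 minutes leg 3 → 15:48 UTC.
Add 5 hours and 20 minutes layover in Addis Ababa → 21:08 UTC.
Add 14 hours 5 minutes leg 4 → 11:13 UTC (Sep 28).
Brisbane is UTC+10:00, so local arrival = 11:13 + 10:00 = 21:13 on Sep 28.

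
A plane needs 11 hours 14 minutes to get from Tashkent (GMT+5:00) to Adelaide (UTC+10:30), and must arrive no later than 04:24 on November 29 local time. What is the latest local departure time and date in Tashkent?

Target arrival in UTC: 04:24 − 10:30 = 17:54 on Nov 28.
Subtract 11 hours 14 minutes → departure 06:40 UTC on Nov 28.
Tashkent is UTC+5:00: 06:40 + 5:00 = 11:40 on Nov 28.

11:40 on Nov 28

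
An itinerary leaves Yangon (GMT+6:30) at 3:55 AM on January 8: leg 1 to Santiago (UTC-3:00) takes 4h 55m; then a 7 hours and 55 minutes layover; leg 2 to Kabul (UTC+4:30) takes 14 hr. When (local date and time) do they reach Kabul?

4:45 AM on January 9

Convert departure to UTC: 3:55 AM − 6:30 = 9:25 PM UTC on Jan 7.
Add 4 hours 55 minutes leg 1 → 2:20 AM UTC (Jan 8).
Add 7 hours 55 minutes layover in Santiago → 10:15 AM UTC.
Add 14 hours leg 2 → 12:15 AM UTC (Jan 9).
Kabul is UTC+4:30, so local arrival = 12:15 AM + 4:30 = 4:45 AM on Jan 9.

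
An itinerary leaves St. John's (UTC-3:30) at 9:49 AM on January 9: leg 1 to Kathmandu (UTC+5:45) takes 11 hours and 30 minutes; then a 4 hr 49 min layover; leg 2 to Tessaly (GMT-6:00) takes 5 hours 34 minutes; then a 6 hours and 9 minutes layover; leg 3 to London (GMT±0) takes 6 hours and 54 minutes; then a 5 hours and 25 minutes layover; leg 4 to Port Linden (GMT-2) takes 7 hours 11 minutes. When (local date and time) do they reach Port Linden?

Convert departure to UTC: 9:49 AM + 3:30 = 1:19 PM UTC on Jan 9.
Add 11 hours and 30 minutes leg 1 → 12:49 AM UTC (Jan 10).
Add 4 hours 49 minutes layover in Kathmandu → 5:38 AM UTC.
Add 5 hours 34 minutes leg 2 → 11:12 AM UTC.
Add 6 hours 9 minutes layover in Tessaly → 5:21 PM UTC.
Add 6 hours and 54 minutes leg 3 → 12:15 AM UTC (Jan 11).
Add 5 hours 25 minutes layover in London → 5:40 AM UTC.
Add 7 hours 11 minutes leg 4 → 12:51 PM UTC.
Port Linden is UTC−2:00, so local arrival = 12:51 PM − 2:00 = 10:51 AM on Jan 11.

10:51 AM on January 11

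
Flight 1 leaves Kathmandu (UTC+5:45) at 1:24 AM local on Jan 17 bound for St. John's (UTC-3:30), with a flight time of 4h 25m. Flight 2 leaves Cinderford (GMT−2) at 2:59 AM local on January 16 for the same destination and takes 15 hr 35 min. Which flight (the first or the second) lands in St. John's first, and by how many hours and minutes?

the second, by 3 hours 30 minutes

Flight 1 in UTC: 1:24 AM − 5:45 = 7:39 PM on Jan 16.
+4 hours and 25 minutes → arrive 12:04 AM UTC on Jan 17.
Flight 2 in UTC: 2:59 AM + 2:00 = 4:59 AM on Jan 16.
+15 hours and 35 minutes → arrive 8:34 PM UTC on Jan 16.
Flight 2 lands earlier by 3 hours 30 minutes.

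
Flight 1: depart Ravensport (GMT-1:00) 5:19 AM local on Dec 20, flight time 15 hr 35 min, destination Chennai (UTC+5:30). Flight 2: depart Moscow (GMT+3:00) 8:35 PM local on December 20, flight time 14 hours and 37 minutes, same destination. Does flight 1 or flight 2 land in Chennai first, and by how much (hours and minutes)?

Flight 1 in UTC: 5:19 AM + 1:00 = 6:19 AM on Dec 20.
+15 hours and 35 minutes → arrive 9:54 PM UTC on Dec 20.
Flight 2 in UTC: 8:35 PM − 3:00 = 5:35 PM on Dec 20.
+14 hours 37 minutes → arrive 8:12 AM UTC on Dec 21.
Flight 1 lands earlier by 10 hours 18 minutes.

the first, by 10 hours 18 minutes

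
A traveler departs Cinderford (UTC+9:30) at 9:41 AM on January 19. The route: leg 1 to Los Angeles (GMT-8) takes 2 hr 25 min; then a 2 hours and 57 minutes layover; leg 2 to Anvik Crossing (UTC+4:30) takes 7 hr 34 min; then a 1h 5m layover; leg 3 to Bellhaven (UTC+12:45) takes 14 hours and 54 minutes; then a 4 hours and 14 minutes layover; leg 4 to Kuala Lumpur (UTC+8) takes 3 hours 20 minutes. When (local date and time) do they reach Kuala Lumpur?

Convert departure to UTC: 9:41 AM − 9:30 = 12:11 AM UTC on Jan 19.
Add 2 hours and 25 minutes leg 1 → 2:36 AM UTC.
Add 2 hours and 57 minutes layover in Los Angeles → 5:33 AM UTC.
Add 7 hours and 34 minutes leg 2 → 1:07 PM UTC.
Add 1 hour and 5 minutes layover in Anvik Crossing → 2:12 PM UTC.
Add 14 hours 54 minutes leg 3 → 5:06 AM UTC (Jan 20).
Add 4 hours and 14 minutes layover in Bellhaven → 9:20 AM UTC.
Add 3 hours 20 minutes leg 4 → 12:40 PM UTC.
Kuala Lumpur is UTC+8:00, so local arrival = 12:40 PM + 8:00 = 8:40 PM on Jan 20.

8:40 PM on January 20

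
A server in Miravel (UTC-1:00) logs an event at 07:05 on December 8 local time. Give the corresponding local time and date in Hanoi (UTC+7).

15:05 on Dec 8

In UTC: 07:05 + 1:00 = 08:05 on Dec 8.
Hanoi is UTC+7:00: 08:05 + 7:00 = 15:05 on Dec 8.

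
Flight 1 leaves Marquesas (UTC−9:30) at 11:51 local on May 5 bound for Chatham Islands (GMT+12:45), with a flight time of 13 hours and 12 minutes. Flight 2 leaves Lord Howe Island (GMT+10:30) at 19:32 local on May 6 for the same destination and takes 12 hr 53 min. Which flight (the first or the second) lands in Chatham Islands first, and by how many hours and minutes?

the first, by 11 hours 22 minutes

Flight 1 in UTC: 11:51 + 9:30 = 21:21 on May 5.
+13 hours and 12 minutes → arrive 10:33 UTC on May 6.
Flight 2 in UTC: 19:32 − 10:30 = 09:02 on May 6.
+12 hours 53 minutes → arrive 21:55 UTC on May 6.
Flight 1 lands earlier by 11 hours 22 minutes.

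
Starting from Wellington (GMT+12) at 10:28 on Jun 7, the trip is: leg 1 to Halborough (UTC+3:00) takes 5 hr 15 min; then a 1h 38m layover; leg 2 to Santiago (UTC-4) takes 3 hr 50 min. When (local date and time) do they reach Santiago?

05:11 on June 7

Convert departure to UTC: 10:28 − 12:00 = 22:28 UTC on Jun 6.
Add 5 hours and 15 minutes leg 1 → 03:43 UTC (Jun 7).
Add 1 hour 38 minutes layover in Halborough → 05:21 UTC.
Add 3 hours 50 minutes leg 2 → 09:11 UTC.
Santiago is UTC−4:00, so local arrival = 09:11 − 4:00 = 05:11 on Jun 7.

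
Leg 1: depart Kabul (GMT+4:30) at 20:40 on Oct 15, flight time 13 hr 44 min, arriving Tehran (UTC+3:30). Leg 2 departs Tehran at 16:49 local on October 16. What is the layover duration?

Convert departure to UTC: 20:40 − 4:30 = 16:10 UTC on Oct 15.
Add 13 hours 44 minutes flight time → 05:54 UTC (Oct 16).
Tehran is UTC+3:30, so local arrival = 05:54 + 3:30 = 09:24 on Oct 16.
Layover = 16:49 − 09:24 = 7 hours 25 minutes.

7 hours 25 minutes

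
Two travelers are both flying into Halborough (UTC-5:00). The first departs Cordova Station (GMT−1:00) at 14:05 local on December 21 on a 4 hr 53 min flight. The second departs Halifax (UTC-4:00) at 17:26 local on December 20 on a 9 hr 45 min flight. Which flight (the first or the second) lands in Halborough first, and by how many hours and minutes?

the second, by 12 hours 47 minutes

Flight 1 in UTC: 14:05 + 1:00 = 15:05 on Dec 21.
+4 hours and 53 minutes → arrive 19:58 UTC on Dec 21.
Flight 2 in UTC: 17:26 + 4:00 = 21:26 on Dec 20.
+9 hours 45 minutes → arrive 07:11 UTC on Dec 21.
Flight 2 lands earlier by 12 hours 47 minutes.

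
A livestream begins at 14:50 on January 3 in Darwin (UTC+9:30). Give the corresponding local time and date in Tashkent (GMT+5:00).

10:20 on January 3

In UTC: 14:50 − 9:30 = 05:20 on Jan 3.
Tashkent is UTC+5:00: 05:20 + 5:00 = 10:20 on Jan 3.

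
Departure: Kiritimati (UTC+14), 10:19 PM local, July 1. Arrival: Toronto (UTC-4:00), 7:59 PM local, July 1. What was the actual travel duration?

15 hours 40 minutes

Departure in UTC: 10:19 PM − 14:00 = 8:19 AM on Jul 1.
Arrival in UTC: 7:59 PM + 4:00 = 11:59 PM on Jul 1.
Elapsed = 11:59 PM − 8:19 AM = 15 hours 40 minutes.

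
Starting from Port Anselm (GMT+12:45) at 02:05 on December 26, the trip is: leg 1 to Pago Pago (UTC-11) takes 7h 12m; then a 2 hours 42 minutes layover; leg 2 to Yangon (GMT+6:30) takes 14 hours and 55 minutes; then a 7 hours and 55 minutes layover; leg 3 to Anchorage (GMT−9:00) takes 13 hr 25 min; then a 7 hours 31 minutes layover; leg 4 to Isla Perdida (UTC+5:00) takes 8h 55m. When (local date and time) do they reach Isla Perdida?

08:55 on December 28

Convert departure to UTC: 02:05 − 12:45 = 13:20 UTC on Dec 25.
Add 7 hours and 12 minutes leg 1 → 20:32 UTC.
Add 2 hours and 42 minutes layover in Pago Pago → 23:14 UTC.
Add 14 hours and 55 minutes leg 2 → 14:09 UTC (Dec 26).
Add 7 hours 55 minutes layover in Yangon → 22:04 UTC.
Add 13 hours and 25 minutes leg 3 → 11:29 UTC (Dec 27).
Add 7 hours and 31 minutes layover in Anchorage → 19:00 UTC.
Add 8 hours and 55 minutes leg 4 → 03:55 UTC (Dec 28).
Isla Perdida is UTC+5:00, so local arrival = 03:55 + 5:00 = 08:55 on Dec 28.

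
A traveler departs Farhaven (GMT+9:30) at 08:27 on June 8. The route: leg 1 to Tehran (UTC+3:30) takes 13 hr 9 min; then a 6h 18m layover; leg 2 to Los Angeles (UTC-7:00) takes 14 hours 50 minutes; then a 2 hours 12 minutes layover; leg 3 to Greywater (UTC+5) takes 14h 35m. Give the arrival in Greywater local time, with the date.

07:01 on June 10

Convert departure to UTC: 08:27 − 9:30 = 22:57 UTC on Jun 7.
Add 13 hours 9 minutes leg 1 → 12:06 UTC (Jun 8).
Add 6 hours and 18 minutes layover in Tehran → 18:24 UTC.
Add 14 hours 50 minutes leg 2 → 09:14 UTC (Jun 9).
Add 2 hours and 12 minutes layover in Los Angeles → 11:26 UTC.
Add 14 hours 35 minutes leg 3 → 02:01 UTC (Jun 10).
Greywater is UTC+5:00, so local arrival = 02:01 + 5:00 = 07:01 on Jun 10.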